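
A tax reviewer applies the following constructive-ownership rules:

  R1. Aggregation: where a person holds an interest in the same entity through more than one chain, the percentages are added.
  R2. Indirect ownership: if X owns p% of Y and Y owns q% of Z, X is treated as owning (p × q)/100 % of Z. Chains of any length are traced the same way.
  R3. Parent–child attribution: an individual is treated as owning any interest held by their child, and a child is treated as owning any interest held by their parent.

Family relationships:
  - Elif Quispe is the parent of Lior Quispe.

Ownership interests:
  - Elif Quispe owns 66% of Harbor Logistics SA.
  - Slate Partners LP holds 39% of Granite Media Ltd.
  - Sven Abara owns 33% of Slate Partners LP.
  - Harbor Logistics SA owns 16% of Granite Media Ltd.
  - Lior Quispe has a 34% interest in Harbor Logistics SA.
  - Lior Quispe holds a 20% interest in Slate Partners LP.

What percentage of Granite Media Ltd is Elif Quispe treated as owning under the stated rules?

23.8%

By parent–child attribution (R3), Elif Quispe is treated as also owning Lior Quispe's interest in Harbor Logistics SA, giving 66% + 34% = 100%.
By parent–child attribution (R3), Elif Quispe is treated as owning Lior Quispe's 20% interest in Slate Partners LP.
Chain via Harbor Logistics SA (R2): 100% × 16% = 16% of Granite Media Ltd.
Chain via Slate Partners LP (R2): 20% × 39% = 7.8% of Granite Media Ltd.
Aggregating (R1): 16% + 7.8% = 23.8%.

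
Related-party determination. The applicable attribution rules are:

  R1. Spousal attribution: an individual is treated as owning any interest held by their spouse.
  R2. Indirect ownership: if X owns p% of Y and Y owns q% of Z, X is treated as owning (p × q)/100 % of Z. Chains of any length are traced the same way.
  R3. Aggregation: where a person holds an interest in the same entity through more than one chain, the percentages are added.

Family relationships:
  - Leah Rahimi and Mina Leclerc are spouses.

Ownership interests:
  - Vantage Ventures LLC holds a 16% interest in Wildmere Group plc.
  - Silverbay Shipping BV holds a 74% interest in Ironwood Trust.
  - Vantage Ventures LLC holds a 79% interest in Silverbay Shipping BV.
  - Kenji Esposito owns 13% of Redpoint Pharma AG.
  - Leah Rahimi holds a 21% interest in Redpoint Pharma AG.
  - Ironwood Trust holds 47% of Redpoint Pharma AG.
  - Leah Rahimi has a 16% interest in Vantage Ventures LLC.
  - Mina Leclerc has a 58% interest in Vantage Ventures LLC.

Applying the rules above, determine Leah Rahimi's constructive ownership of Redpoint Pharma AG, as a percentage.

41.332388%

By spousal attribution (R1), Leah Rahimi is treated as also owning Mina Leclerc's interest in Vantage Ventures LLC, giving 16% + 58% = 74%.
Chain via Vantage Ventures LLC → Silverbay Shipping BV → Ironwood Trust (R2): 74% × 79% × 74% × 47% = 20.332388% of Redpoint Pharma AG.
Direct interest in Redpoint Pharma AG: 21%.
Aggregating (R3): 20.332388% + 21% = 41.332388%.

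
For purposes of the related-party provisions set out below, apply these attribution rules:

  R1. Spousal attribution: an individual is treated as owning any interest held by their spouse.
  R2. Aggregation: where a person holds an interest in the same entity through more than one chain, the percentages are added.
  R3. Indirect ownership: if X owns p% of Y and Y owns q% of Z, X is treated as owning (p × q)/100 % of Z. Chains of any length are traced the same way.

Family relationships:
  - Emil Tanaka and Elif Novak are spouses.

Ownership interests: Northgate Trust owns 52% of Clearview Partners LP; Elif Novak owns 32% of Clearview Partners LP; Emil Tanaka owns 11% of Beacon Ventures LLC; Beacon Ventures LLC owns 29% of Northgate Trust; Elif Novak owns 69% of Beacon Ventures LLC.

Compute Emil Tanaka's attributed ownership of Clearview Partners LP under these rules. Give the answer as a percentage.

By spousal attribution (R1), Emil Tanaka is treated as also owning Elif Novak's interest in Beacon Ventures LLC, giving 11% + 69% = 80%.
By spousal attribution (R1), Emil Tanaka is treated as owning Elif Novak's 32% interest in Clearview Partners LP.
Chain via Beacon Ventures LLC → Northgate Trust (R3): 80% × 29% × 52% = 12.064% of Clearview Partners LP.
Direct interest in Clearview Partners LP: 32%.
Aggregating (R2): 12.064% + 32% = 44.064%.

44.064%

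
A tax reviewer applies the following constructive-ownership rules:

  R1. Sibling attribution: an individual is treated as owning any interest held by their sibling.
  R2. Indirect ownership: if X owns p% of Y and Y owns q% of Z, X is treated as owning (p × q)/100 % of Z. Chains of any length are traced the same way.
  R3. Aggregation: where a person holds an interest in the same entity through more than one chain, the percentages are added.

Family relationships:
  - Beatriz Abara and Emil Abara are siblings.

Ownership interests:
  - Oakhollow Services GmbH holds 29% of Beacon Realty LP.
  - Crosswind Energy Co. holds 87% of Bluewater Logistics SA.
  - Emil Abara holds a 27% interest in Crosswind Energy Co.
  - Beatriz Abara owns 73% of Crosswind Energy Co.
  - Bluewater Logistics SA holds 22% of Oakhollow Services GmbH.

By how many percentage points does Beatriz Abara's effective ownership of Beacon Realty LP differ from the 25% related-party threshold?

By sibling attribution (R1), Beatriz Abara is treated as also owning Emil Abara's interest in Crosswind Energy Co, giving 73% + 27% = 100%.
Chain via Crosswind Energy Co. → Bluewater Logistics SA → Oakhollow Services GmbH (R2): 100% × 87% × 22% × 29% = 5.5506% of Beacon Realty LP.
5.5506% falls short of the 25% threshold by 19.4494 percentage points.

19.4494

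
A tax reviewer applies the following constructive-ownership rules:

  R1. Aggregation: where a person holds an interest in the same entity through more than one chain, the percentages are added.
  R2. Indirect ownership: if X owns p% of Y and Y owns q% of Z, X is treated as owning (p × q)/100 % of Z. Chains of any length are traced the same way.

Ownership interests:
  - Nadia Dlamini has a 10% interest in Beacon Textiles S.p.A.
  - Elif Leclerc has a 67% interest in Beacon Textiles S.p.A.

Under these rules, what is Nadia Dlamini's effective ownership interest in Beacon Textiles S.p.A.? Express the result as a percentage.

Direct interest in Beacon Textiles S.p.A: 10%.

10%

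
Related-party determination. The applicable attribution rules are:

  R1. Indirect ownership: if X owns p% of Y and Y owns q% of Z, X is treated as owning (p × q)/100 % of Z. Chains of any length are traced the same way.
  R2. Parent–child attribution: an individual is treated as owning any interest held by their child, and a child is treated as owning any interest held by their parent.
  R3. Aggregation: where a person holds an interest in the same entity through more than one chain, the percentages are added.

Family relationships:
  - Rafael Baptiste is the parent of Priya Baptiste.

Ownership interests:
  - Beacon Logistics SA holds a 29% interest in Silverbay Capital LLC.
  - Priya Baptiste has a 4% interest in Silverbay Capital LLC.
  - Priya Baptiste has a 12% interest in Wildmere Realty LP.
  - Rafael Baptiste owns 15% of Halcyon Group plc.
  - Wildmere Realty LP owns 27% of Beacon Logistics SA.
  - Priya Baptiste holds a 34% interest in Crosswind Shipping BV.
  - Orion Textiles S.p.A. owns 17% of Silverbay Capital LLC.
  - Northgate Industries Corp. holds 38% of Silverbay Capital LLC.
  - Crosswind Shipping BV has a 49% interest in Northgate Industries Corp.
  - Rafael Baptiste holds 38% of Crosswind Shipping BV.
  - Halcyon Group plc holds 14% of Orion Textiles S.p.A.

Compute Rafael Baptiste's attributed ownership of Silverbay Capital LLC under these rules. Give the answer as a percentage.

18.703%

By parent–child attribution (R2), Rafael Baptiste is treated as also owning Priya Baptiste's interest in Crosswind Shipping BV, giving 38% + 34% = 72%.
By parent–child attribution (R2), Rafael Baptiste is treated as owning Priya Baptiste's 12% interest in Wildmere Realty LP.
By parent–child attribution (R2), Rafael Baptiste is treated as owning Priya Baptiste's 4% interest in Silverbay Capital LLC.
Chain via Crosswind Shipping BV → Northgate Industries Corp. (R1): 72% × 49% × 38% = 13.4064% of Silverbay Capital LLC.
Chain via Halcyon Group plc → Orion Textiles S.p.A. (R1): 15% × 14% × 17% = 0.357% of Silverbay Capital LLC.
Chain via Wildmere Realty LP → Beacon Logistics SA (R1): 12% × 27% × 29% = 0.9396% of Silverbay Capital LLC.
Direct interest in Silverbay Capital LLC: 4%.
Aggregating (R3): 13.4064% + 0.357% + 0.9396% + 4% = 18.703%.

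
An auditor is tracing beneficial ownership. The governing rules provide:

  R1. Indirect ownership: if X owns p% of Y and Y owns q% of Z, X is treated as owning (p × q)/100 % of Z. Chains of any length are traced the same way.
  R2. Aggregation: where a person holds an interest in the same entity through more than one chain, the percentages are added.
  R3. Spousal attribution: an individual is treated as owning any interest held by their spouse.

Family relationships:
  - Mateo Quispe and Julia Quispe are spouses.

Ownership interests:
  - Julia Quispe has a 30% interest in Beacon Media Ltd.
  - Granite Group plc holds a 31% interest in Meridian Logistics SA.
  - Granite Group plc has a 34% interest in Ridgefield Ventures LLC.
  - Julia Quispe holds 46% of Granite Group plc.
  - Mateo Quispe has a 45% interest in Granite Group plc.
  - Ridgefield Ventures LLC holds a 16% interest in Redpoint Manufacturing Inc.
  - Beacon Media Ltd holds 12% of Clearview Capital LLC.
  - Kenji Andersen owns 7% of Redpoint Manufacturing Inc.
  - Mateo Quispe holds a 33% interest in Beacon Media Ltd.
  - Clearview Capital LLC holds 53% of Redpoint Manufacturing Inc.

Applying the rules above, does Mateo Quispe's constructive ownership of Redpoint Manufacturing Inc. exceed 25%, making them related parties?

No

By spousal attribution (R3), Mateo Quispe is treated as also owning Julia Quispe's interest in Granite Group plc, giving 45% + 46% = 91%.
By spousal attribution (R3), Mateo Quispe is treated as also owning Julia Quispe's interest in Beacon Media Ltd, giving 33% + 30% = 63%.
Chain via Granite Group plc → Ridgefield Ventures LLC (R1): 91% × 34% × 16% = 4.9504% of Redpoint Manufacturing Inc.
Chain via Beacon Media Ltd → Clearview Capital LLC (R1): 63% × 12% × 53% = 4.0068% of Redpoint Manufacturing Inc.
Aggregating (R2): 4.9504% + 4.0068% = 8.9572%.
8.9572% does not exceed the 25% threshold, so Mateo is not a related party to Redpoint Manufacturing Inc.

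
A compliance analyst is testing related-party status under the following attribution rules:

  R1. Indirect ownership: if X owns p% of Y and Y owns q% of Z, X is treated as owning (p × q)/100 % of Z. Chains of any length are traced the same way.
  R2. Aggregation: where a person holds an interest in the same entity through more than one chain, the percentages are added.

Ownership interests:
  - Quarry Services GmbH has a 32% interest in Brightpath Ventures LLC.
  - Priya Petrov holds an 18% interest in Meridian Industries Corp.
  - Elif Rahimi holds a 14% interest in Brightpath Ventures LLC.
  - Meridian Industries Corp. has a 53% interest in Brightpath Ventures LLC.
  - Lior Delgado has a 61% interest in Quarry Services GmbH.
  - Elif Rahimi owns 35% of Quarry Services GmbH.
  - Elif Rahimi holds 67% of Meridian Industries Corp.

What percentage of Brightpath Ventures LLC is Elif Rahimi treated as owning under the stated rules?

60.71%

Chain via Quarry Services GmbH (R1): 35% × 32% = 11.2% of Brightpath Ventures LLC.
Chain via Meridian Industries Corp. (R1): 67% × 53% = 35.51% of Brightpath Ventures LLC.
Direct interest in Brightpath Ventures LLC: 14%.
Aggregating (R2): 11.2% + 35.51% + 14% = 60.71%.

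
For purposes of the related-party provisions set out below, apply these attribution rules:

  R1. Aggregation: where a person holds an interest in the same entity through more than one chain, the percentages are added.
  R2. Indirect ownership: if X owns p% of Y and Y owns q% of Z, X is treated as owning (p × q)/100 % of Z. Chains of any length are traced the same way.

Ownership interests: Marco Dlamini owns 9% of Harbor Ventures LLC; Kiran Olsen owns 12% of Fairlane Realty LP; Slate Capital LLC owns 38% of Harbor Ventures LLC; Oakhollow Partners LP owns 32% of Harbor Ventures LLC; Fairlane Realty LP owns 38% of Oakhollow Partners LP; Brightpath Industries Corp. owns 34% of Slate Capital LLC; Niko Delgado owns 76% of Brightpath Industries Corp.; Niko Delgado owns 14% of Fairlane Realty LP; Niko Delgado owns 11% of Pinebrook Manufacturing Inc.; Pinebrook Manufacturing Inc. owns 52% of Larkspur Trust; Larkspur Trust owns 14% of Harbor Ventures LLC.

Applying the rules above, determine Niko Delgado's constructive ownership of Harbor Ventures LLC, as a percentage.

Chain via Brightpath Industries Corp. → Slate Capital LLC (R2): 76% × 34% × 38% = 9.8192% of Harbor Ventures LLC.
Chain via Pinebrook Manufacturing Inc. → Larkspur Trust (R2): 11% × 52% × 14% = 0.8008% of Harbor Ventures LLC.
Chain via Fairlane Realty LP → Oakhollow Partners LP (R2): 14% × 38% × 32% = 1.7024% of Harbor Ventures LLC.
Aggregating (R1): 9.8192% + 0.8008% + 1.7024% = 12.3224%.

12.3224%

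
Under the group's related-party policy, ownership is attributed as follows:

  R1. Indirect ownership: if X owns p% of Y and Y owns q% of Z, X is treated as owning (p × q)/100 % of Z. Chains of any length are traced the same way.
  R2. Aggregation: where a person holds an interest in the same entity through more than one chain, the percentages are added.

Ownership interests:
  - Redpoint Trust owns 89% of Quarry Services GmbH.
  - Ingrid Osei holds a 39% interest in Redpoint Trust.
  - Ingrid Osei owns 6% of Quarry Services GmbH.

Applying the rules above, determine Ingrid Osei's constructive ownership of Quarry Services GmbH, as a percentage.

Chain via Redpoint Trust (R1): 39% × 89% = 34.71% of Quarry Services GmbH.
Direct interest in Quarry Services GmbH: 6%.
Aggregating (R2): 34.71% + 6% = 40.71%.

40.71%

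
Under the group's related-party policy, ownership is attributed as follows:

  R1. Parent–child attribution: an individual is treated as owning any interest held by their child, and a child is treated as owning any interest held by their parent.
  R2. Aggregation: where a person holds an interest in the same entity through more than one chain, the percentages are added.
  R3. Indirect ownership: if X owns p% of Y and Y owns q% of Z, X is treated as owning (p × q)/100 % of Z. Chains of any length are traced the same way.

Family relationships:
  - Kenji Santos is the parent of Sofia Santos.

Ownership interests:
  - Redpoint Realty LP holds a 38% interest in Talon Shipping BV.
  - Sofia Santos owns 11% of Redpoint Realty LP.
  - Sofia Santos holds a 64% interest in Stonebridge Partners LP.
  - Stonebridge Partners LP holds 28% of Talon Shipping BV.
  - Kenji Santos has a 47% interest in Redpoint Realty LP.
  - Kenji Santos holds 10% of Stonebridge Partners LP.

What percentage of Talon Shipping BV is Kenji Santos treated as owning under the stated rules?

42.76%

By parent–child attribution (R1), Kenji Santos is treated as also owning Sofia Santos's interest in Stonebridge Partners LP, giving 10% + 64% = 74%.
By parent–child attribution (R1), Kenji Santos is treated as also owning Sofia Santos's interest in Redpoint Realty LP, giving 47% + 11% = 58%.
Chain via Stonebridge Partners LP (R3): 74% × 28% = 20.72% of Talon Shipping BV.
Chain via Redpoint Realty LP (R3): 58% × 38% = 22.04% of Talon Shipping BV.
Aggregating (R2): 20.72% + 22.04% = 42.76%.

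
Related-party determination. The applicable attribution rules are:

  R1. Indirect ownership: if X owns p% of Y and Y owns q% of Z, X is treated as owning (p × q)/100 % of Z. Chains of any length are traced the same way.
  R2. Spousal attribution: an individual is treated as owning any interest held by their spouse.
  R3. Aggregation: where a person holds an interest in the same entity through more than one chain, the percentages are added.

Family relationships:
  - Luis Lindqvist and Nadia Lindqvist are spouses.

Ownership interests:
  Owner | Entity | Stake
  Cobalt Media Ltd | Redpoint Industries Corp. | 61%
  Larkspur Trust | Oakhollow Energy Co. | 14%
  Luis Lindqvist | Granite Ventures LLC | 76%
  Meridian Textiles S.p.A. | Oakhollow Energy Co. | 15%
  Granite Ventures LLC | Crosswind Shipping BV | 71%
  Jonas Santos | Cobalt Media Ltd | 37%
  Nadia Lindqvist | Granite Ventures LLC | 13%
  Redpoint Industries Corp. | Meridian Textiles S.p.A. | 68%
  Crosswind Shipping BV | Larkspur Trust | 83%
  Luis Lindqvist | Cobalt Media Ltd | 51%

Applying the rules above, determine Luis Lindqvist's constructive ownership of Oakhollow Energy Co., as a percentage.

10.515898%

By spousal attribution (R2), Luis Lindqvist is treated as also owning Nadia Lindqvist's interest in Granite Ventures LLC, giving 76% + 13% = 89%.
Chain via Granite Ventures LLC → Crosswind Shipping BV → Larkspur Trust (R1): 89% × 71% × 83% × 14% = 7.342678% of Oakhollow Energy Co.
Chain via Cobalt Media Ltd → Redpoint Industries Corp. → Meridian Textiles S.p.A. (R1): 51% × 61% × 68% × 15% = 3.17322% of Oakhollow Energy Co.
Aggregating (R3): 7.342678% + 3.17322% = 10.515898%.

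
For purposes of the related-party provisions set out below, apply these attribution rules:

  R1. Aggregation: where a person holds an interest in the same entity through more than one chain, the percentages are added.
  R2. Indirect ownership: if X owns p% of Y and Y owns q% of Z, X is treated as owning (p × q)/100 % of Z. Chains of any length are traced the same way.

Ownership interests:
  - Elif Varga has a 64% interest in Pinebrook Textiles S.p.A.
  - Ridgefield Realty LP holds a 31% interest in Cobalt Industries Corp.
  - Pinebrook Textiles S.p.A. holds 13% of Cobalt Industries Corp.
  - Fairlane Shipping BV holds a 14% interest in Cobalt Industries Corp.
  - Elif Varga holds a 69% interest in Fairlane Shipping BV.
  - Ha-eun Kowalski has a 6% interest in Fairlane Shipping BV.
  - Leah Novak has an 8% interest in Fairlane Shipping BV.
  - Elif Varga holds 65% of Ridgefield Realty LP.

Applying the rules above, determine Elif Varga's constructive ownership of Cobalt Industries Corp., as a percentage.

Chain via Fairlane Shipping BV (R2): 69% × 14% = 9.66% of Cobalt Industries Corp.
Chain via Pinebrook Textiles S.p.A. (R2): 64% × 13% = 8.32% of Cobalt Industries Corp.
Chain via Ridgefield Realty LP (R2): 65% × 31% = 20.15% of Cobalt Industries Corp.
Aggregating (R1): 9.66% + 8.32% + 20.15% = 38.13%.

38.13%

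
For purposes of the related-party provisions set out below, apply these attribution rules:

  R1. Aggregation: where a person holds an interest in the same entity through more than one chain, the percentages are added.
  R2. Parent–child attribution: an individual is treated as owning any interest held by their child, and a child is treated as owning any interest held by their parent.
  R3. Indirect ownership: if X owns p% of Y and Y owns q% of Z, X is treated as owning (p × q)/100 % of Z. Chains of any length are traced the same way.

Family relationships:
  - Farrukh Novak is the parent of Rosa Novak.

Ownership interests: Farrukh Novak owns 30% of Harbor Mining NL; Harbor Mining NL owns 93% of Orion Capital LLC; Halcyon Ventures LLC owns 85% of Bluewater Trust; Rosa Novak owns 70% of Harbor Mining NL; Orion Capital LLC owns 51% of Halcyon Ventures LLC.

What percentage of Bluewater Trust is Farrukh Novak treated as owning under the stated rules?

40.3155%

By parent–child attribution (R2), Farrukh Novak is treated as also owning Rosa Novak's interest in Harbor Mining NL, giving 30% + 70% = 100%.
Chain via Harbor Mining NL → Orion Capital LLC → Halcyon Ventures LLC (R3): 100% × 93% × 51% × 85% = 40.3155% of Bluewater Trust.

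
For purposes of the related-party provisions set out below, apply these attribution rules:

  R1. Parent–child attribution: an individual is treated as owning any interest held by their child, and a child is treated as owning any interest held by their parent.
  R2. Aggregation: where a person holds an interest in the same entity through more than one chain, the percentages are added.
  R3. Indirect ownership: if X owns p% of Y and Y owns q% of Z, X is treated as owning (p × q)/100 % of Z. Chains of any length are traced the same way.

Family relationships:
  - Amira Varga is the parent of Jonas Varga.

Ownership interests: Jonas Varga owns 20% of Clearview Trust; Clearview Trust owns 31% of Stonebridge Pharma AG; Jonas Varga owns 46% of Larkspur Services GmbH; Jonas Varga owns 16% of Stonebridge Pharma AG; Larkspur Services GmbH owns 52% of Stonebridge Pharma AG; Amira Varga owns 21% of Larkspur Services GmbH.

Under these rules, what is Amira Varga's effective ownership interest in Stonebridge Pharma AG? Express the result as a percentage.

57.04%

By parent–child attribution (R1), Amira Varga is treated as also owning Jonas Varga's interest in Larkspur Services GmbH, giving 21% + 46% = 67%.
By parent–child attribution (R1), Amira Varga is treated as owning Jonas Varga's 20% interest in Clearview Trust.
By parent–child attribution (R1), Amira Varga is treated as owning Jonas Varga's 16% interest in Stonebridge Pharma AG.
Chain via Larkspur Services GmbH (R3): 67% × 52% = 34.84% of Stonebridge Pharma AG.
Chain via Clearview Trust (R3): 20% × 31% = 6.2% of Stonebridge Pharma AG.
Direct interest in Stonebridge Pharma AG: 16%.
Aggregating (R2): 34.84% + 6.2% + 16% = 57.04%.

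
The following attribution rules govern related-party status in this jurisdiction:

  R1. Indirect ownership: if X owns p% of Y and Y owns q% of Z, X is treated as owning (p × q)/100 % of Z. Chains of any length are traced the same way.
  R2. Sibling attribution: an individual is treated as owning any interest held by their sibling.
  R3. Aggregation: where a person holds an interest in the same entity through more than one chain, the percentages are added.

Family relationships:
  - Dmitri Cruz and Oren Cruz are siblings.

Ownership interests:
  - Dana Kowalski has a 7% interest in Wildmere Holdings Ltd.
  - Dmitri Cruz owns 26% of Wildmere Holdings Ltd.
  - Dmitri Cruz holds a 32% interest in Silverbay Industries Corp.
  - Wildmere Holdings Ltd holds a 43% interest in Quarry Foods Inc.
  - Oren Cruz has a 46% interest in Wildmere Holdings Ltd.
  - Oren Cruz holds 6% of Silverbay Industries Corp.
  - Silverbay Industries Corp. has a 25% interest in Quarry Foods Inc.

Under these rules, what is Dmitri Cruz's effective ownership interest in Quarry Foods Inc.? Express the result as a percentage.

40.46%

By sibling attribution (R2), Dmitri Cruz is treated as also owning Oren Cruz's interest in Wildmere Holdings Ltd, giving 26% + 46% = 72%.
By sibling attribution (R2), Dmitri Cruz is treated as also owning Oren Cruz's interest in Silverbay Industries Corp, giving 32% + 6% = 38%.
Chain via Wildmere Holdings Ltd (R1): 72% × 43% = 30.96% of Quarry Foods Inc.
Chain via Silverbay Industries Corp. (R1): 38% × 25% = 9.5% of Quarry Foods Inc.
Aggregating (R3): 30.96% + 9.5% = 40.46%.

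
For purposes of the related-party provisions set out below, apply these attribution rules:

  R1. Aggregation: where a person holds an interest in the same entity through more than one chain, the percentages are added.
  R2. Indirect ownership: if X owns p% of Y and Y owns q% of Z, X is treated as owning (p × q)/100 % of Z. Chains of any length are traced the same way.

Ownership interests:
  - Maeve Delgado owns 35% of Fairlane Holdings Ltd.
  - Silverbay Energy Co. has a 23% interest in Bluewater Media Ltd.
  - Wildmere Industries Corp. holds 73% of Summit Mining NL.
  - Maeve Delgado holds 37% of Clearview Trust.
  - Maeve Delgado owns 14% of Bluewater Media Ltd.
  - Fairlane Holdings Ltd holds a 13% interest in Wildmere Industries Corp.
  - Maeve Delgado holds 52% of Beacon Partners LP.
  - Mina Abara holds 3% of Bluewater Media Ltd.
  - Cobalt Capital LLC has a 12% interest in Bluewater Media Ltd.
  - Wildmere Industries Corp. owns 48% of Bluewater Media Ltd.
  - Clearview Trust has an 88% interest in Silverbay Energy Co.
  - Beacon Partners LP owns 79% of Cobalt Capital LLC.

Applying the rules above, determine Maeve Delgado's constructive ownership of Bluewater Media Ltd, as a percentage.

28.6024%

Chain via Clearview Trust → Silverbay Energy Co. (R2): 37% × 88% × 23% = 7.4888% of Bluewater Media Ltd.
Chain via Fairlane Holdings Ltd → Wildmere Industries Corp. (R2): 35% × 13% × 48% = 2.184% of Bluewater Media Ltd.
Chain via Beacon Partners LP → Cobalt Capital LLC (R2): 52% × 79% × 12% = 4.9296% of Bluewater Media Ltd.
Direct interest in Bluewater Media Ltd: 14%.
Aggregating (R1): 7.4888% + 2.184% + 4.9296% + 14% = 28.6024%.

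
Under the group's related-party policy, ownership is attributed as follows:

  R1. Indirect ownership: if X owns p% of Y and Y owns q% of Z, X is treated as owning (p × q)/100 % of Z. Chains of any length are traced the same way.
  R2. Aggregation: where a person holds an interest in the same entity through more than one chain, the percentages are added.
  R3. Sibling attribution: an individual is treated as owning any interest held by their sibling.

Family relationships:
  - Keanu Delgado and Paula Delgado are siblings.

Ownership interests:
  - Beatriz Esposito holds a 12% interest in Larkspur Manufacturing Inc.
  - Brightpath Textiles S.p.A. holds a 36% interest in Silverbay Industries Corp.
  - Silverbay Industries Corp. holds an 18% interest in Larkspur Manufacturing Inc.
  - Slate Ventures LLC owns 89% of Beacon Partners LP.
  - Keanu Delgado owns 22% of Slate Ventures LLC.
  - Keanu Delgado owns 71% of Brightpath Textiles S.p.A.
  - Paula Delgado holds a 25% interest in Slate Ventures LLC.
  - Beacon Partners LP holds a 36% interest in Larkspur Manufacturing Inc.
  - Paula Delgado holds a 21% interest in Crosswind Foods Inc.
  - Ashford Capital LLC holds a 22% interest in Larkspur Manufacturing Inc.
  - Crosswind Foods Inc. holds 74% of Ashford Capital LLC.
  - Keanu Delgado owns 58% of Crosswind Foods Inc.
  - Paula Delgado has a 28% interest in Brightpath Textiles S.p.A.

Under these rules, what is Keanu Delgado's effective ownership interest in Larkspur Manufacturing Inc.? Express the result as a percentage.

34.3352%

By sibling attribution (R3), Keanu Delgado is treated as also owning Paula Delgado's interest in Crosswind Foods Inc, giving 58% + 21% = 79%.
By sibling attribution (R3), Keanu Delgado is treated as also owning Paula Delgado's interest in Slate Ventures LLC, giving 22% + 25% = 47%.
By sibling attribution (R3), Keanu Delgado is treated as also owning Paula Delgado's interest in Brightpath Textiles S.p.A, giving 71% + 28% = 99%.
Chain via Crosswind Foods Inc. → Ashford Capital LLC (R1): 79% × 74% × 22% = 12.8612% of Larkspur Manufacturing Inc.
Chain via Slate Ventures LLC → Beacon Partners LP (R1): 47% × 89% × 36% = 15.0588% of Larkspur Manufacturing Inc.
Chain via Brightpath Textiles S.p.A. → Silverbay Industries Corp. (R1): 99% × 36% × 18% = 6.4152% of Larkspur Manufacturing Inc.
Aggregating (R2): 12.8612% + 15.0588% + 6.4152% = 34.3352%.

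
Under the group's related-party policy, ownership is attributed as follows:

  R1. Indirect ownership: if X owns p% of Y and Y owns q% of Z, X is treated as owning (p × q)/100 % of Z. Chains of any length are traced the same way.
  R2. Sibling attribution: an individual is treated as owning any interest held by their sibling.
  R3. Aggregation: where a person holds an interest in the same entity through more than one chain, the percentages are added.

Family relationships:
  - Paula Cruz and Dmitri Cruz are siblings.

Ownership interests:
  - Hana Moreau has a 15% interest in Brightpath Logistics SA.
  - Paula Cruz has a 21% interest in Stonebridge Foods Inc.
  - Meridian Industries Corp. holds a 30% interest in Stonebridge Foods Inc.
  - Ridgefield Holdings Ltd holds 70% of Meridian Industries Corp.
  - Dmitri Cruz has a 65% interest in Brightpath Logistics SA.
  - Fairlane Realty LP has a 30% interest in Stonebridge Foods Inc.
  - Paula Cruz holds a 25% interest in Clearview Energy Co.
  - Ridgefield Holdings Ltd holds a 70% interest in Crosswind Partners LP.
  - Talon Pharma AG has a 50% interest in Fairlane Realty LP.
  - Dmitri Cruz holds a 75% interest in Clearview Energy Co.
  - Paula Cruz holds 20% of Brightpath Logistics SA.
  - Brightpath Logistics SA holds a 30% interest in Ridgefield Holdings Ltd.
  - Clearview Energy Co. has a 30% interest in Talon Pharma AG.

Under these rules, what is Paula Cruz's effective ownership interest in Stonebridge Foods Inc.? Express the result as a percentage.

By sibling attribution (R2), Paula Cruz is treated as also owning Dmitri Cruz's interest in Clearview Energy Co, giving 25% + 75% = 100%.
By sibling attribution (R2), Paula Cruz is treated as also owning Dmitri Cruz's interest in Brightpath Logistics SA, giving 20% + 65% = 85%.
Chain via Clearview Energy Co. → Talon Pharma AG → Fairlane Realty LP (R1): 100% × 30% × 50% × 30% = 4.5% of Stonebridge Foods Inc.
Chain via Brightpath Logistics SA → Ridgefield Holdings Ltd → Meridian Industries Corp. (R1): 85% × 30% × 70% × 30% = 5.355% of Stonebridge Foods Inc.
Direct interest in Stonebridge Foods Inc: 21%.
Aggregating (R3): 4.5% + 5.355% + 21% = 30.855%.

30.855%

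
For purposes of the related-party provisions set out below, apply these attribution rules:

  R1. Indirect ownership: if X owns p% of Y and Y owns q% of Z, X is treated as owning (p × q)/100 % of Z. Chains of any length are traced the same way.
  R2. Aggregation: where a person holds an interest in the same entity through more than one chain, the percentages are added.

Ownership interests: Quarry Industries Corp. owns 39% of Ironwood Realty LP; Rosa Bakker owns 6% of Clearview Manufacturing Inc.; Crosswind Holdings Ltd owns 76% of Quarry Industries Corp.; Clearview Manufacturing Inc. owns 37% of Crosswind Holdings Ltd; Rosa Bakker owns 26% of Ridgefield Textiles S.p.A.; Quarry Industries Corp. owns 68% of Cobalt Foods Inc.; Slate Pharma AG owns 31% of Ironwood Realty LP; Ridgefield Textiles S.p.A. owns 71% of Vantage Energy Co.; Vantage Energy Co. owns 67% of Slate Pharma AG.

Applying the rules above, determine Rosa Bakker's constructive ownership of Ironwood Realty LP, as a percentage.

4.49215%

Chain via Clearview Manufacturing Inc. → Crosswind Holdings Ltd → Quarry Industries Corp. (R1): 6% × 37% × 76% × 39% = 0.658008% of Ironwood Realty LP.
Chain via Ridgefield Textiles S.p.A. → Vantage Energy Co. → Slate Pharma AG (R1): 26% × 71% × 67% × 31% = 3.834142% of Ironwood Realty LP.
Aggregating (R2): 0.658008% + 3.834142% = 4.49215%.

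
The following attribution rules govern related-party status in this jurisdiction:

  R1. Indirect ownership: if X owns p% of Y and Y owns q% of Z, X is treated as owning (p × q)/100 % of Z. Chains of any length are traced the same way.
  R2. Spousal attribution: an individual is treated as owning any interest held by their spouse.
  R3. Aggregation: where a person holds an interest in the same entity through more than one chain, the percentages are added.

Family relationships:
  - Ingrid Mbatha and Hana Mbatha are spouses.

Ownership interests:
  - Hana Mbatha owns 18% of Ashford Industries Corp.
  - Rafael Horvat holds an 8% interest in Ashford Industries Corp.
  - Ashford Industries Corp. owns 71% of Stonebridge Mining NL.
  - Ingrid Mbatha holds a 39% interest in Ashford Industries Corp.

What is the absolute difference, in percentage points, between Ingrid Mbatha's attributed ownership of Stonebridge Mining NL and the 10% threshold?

By spousal attribution (R2), Ingrid Mbatha is treated as also owning Hana Mbatha's interest in Ashford Industries Corp, giving 39% + 18% = 57%.
Chain via Ashford Industries Corp. (R1): 57% × 71% = 40.47% of Stonebridge Mining NL.
40.47% exceeds the 10% threshold by 30.47 percentage points.

30.47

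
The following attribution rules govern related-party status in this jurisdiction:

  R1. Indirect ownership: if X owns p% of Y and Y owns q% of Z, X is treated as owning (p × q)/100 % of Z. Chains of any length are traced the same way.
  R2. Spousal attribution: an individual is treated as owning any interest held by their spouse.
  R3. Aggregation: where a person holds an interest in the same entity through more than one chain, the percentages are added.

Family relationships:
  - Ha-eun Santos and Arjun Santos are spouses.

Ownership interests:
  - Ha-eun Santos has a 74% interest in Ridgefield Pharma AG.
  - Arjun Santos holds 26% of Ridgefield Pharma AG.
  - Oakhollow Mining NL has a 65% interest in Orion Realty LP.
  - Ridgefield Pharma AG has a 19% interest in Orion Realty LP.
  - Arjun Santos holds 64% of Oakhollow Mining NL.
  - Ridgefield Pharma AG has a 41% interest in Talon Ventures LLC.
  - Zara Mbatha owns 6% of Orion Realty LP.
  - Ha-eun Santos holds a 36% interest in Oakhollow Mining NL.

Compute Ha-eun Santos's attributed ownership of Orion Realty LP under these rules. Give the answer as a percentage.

84%

By spousal attribution (R2), Ha-eun Santos is treated as also owning Arjun Santos's interest in Ridgefield Pharma AG, giving 74% + 26% = 100%.
By spousal attribution (R2), Ha-eun Santos is treated as also owning Arjun Santos's interest in Oakhollow Mining NL, giving 36% + 64% = 100%.
Chain via Ridgefield Pharma AG (R1): 100% × 19% = 19% of Orion Realty LP.
Chain via Oakhollow Mining NL (R1): 100% × 65% = 65% of Orion Realty LP.
Aggregating (R3): 19% + 65% = 84%.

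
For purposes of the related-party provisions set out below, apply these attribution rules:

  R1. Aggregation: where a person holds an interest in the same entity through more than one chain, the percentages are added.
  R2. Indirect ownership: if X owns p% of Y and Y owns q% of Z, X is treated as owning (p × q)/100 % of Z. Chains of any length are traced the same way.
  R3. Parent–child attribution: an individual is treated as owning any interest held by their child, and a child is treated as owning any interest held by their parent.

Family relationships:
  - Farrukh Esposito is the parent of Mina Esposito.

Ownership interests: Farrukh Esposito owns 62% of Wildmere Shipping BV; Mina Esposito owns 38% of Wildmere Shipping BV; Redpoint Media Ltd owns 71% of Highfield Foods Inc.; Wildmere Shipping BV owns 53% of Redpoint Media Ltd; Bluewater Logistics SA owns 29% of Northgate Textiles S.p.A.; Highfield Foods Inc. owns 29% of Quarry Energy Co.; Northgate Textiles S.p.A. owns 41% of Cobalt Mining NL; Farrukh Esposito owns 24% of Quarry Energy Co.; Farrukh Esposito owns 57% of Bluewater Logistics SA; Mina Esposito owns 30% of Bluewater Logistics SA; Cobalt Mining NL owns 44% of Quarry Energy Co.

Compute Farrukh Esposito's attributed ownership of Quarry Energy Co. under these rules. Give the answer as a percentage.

39.464192%

By parent–child attribution (R3), Farrukh Esposito is treated as also owning Mina Esposito's interest in Bluewater Logistics SA, giving 57% + 30% = 87%.
By parent–child attribution (R3), Farrukh Esposito is treated as also owning Mina Esposito's interest in Wildmere Shipping BV, giving 62% + 38% = 100%.
Chain via Bluewater Logistics SA → Northgate Textiles S.p.A. → Cobalt Mining NL (R2): 87% × 29% × 41% × 44% = 4.551492% of Quarry Energy Co.
Chain via Wildmere Shipping BV → Redpoint Media Ltd → Highfield Foods Inc. (R2): 100% × 53% × 71% × 29% = 10.9127% of Quarry Energy Co.
Direct interest in Quarry Energy Co: 24%.
Aggregating (R1): 4.551492% + 10.9127% + 24% = 39.464192%.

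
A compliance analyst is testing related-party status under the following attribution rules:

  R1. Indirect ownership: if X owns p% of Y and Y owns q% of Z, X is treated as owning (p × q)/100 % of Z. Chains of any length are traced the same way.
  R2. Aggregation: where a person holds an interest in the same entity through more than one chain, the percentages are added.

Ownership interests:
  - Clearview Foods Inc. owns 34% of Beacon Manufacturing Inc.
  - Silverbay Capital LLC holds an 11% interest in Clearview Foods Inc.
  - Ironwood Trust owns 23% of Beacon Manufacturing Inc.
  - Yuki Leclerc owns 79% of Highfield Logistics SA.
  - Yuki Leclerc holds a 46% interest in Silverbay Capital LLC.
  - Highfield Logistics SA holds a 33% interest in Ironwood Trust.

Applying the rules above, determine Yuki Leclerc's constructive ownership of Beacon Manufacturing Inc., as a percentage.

Chain via Highfield Logistics SA → Ironwood Trust (R1): 79% × 33% × 23% = 5.9961% of Beacon Manufacturing Inc.
Chain via Silverbay Capital LLC → Clearview Foods Inc. (R1): 46% × 11% × 34% = 1.7204% of Beacon Manufacturing Inc.
Aggregating (R2): 5.9961% + 1.7204% = 7.7165%.

7.7165%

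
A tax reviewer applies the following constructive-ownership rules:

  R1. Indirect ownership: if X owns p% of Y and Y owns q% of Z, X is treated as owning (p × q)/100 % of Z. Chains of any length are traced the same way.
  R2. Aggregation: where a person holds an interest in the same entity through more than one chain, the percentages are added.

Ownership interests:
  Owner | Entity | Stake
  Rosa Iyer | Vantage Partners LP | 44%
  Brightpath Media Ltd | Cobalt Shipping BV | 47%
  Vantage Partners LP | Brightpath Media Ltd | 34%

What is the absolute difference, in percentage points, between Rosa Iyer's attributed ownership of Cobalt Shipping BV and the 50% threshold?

42.9688

Chain via Vantage Partners LP → Brightpath Media Ltd (R1): 44% × 34% × 47% = 7.0312% of Cobalt Shipping BV.
7.0312% falls short of the 50% threshold by 42.9688 percentage points.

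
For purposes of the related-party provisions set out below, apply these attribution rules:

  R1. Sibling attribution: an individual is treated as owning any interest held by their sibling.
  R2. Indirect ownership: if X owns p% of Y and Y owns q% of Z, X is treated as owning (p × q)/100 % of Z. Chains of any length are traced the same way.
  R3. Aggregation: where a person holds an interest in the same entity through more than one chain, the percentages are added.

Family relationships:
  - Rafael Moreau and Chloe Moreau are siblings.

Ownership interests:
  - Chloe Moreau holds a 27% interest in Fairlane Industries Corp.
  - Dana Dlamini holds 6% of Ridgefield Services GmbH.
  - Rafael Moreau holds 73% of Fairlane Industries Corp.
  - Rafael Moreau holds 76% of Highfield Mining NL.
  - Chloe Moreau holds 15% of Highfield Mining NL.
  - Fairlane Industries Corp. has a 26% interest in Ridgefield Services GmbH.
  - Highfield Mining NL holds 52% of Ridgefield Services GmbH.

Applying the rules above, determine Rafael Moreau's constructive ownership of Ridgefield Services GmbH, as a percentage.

By sibling attribution (R1), Rafael Moreau is treated as also owning Chloe Moreau's interest in Highfield Mining NL, giving 76% + 15% = 91%.
By sibling attribution (R1), Rafael Moreau is treated as also owning Chloe Moreau's interest in Fairlane Industries Corp, giving 73% + 27% = 100%.
Chain via Highfield Mining NL (R2): 91% × 52% = 47.32% of Ridgefield Services GmbH.
Chain via Fairlane Industries Corp. (R2): 100% × 26% = 26% of Ridgefield Services GmbH.
Aggregating (R3): 47.32% + 26% = 73.32%.

73.32%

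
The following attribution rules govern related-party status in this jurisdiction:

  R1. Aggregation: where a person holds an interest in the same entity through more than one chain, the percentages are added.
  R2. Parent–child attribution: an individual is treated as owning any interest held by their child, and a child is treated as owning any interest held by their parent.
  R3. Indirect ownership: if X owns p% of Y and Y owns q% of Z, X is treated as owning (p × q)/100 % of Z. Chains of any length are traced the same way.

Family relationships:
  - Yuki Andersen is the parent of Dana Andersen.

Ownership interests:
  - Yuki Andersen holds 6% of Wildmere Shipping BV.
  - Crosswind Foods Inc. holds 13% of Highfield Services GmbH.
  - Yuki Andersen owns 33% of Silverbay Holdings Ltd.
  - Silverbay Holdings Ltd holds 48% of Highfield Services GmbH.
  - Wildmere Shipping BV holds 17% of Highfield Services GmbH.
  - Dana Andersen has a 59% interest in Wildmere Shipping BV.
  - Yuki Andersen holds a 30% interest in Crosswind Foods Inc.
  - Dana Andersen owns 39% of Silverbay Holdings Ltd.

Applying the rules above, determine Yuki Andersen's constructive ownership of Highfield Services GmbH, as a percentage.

49.51%

By parent–child attribution (R2), Yuki Andersen is treated as also owning Dana Andersen's interest in Silverbay Holdings Ltd, giving 33% + 39% = 72%.
By parent–child attribution (R2), Yuki Andersen is treated as also owning Dana Andersen's interest in Wildmere Shipping BV, giving 6% + 59% = 65%.
Chain via Silverbay Holdings Ltd (R3): 72% × 48% = 34.56% of Highfield Services GmbH.
Chain via Crosswind Foods Inc. (R3): 30% × 13% = 3.9% of Highfield Services GmbH.
Chain via Wildmere Shipping BV (R3): 65% × 17% = 11.05% of Highfield Services GmbH.
Aggregating (R1): 34.56% + 3.9% + 11.05% = 49.51%.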